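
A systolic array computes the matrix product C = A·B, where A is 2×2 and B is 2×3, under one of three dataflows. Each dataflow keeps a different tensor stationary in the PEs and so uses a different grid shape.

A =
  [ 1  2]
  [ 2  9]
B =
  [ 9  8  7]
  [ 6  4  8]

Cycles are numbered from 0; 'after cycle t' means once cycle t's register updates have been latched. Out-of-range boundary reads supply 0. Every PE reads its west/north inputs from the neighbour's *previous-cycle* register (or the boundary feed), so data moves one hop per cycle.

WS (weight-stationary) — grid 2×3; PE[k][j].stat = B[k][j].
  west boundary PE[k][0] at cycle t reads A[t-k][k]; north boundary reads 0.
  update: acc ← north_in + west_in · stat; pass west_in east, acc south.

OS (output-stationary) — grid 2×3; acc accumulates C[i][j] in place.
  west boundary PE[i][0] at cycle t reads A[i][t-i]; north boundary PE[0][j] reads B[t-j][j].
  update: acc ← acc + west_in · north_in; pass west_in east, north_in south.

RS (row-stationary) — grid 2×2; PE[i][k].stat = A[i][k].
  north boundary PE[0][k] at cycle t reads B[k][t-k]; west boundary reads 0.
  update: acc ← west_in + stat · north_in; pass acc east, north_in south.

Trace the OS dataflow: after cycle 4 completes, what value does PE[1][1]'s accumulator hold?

OS on a 2×3 grid — tracing PE[1][1] and its feeders:
  0: (0,1).acc=0  regs=<0,0>
  0: (1,0).acc=0  regs=<0,0>
  0: (1,1).acc=0  regs=<0,0>
  1: (0,1).acc=8  regs=<1,8>
  1: (1,0).acc=18  regs=<2,9>
  1: (1,1).acc=0  regs=<0,0>
  2: (0,1).acc=16  regs=<2,4>
  2: (1,0).acc=72  regs=<9,6>
  2: (1,1).acc=16  regs=<2,8>
  3: (0,1).acc=16  regs=<0,0>
  3: (1,0).acc=72  regs=<0,0>
  3: (1,1).acc=52  regs=<9,4>
  4: (0,1).acc=16  regs=<0,0>
  4: (1,0).acc=72  regs=<0,0>
  4: (1,1).acc=52  regs=<0,0>

PE[1][1].acc = 52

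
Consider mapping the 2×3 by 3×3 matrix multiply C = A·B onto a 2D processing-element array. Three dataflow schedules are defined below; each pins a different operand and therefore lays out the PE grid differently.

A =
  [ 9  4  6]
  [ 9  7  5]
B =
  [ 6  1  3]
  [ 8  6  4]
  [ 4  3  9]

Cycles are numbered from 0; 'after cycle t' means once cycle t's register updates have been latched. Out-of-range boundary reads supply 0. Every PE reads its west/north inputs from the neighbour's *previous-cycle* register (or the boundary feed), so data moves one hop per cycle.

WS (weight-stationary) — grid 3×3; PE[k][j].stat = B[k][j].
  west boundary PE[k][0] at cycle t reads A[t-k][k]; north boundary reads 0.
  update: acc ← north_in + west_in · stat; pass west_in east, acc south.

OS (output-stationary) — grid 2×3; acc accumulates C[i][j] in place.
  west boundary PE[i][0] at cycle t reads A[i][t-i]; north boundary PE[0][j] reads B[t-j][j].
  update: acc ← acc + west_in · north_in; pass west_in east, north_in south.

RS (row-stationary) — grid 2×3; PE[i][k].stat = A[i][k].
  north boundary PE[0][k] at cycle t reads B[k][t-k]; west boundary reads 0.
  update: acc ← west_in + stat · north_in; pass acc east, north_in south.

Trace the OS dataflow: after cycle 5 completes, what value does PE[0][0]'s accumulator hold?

OS 2×3: PE[0][0] cycle-by-cycle (with neighbour feeds):
  0: (0,0).acc=54  regs=<9,6>
  1: (0,0).acc=86  regs=<4,8>
  2: (0,0).acc=110  regs=<6,4>
  3: (0,0).acc=110  regs=<0,0>
  4: (0,0).acc=110  regs=<0,0>
  5: (0,0).acc=110  regs=<0,0>

PE[0][0].acc = 110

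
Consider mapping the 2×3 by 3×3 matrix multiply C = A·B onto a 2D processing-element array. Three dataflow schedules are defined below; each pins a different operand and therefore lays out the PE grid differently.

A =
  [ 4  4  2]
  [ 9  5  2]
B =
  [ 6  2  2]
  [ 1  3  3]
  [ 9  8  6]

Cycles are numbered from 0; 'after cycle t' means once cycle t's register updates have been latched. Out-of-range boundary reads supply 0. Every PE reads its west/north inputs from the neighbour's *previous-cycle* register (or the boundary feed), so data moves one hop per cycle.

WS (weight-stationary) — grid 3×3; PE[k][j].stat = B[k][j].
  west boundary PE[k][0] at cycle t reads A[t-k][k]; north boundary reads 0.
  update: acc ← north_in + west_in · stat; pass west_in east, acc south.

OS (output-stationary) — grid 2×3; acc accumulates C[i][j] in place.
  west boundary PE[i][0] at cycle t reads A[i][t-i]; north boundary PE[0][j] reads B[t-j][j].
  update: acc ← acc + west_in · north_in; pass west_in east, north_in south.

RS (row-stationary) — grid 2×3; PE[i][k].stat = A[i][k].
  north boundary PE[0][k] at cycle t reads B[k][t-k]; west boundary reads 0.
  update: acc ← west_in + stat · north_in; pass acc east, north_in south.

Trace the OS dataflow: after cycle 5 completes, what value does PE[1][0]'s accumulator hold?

PE[1][0].acc = 77

OS (2×3). Following PE[1][0] plus its west/north inputs:
  step 0 · PE0,0: acc=24; fwd→4 fwd↓6
  step 0 · PE1,0: acc=0; fwd→0 fwd↓0
  step 1 · PE0,0: acc=28; fwd→4 fwd↓1
  step 1 · PE1,0: acc=54; fwd→9 fwd↓6
  step 2 · PE0,0: acc=46; fwd→2 fwd↓9
  step 2 · PE1,0: acc=59; fwd→5 fwd↓1
  step 3 · PE0,0: acc=46; fwd→0 fwd↓0
  step 3 · PE1,0: acc=77; fwd→2 fwd↓9
  step 4 · PE0,0: acc=46; fwd→0 fwd↓0
  step 4 · PE1,0: acc=77; fwd→0 fwd↓0
  step 5 · PE0,0: acc=46; fwd→0 fwd↓0
  step 5 · PE1,0: acc=77; fwd→0 fwd↓0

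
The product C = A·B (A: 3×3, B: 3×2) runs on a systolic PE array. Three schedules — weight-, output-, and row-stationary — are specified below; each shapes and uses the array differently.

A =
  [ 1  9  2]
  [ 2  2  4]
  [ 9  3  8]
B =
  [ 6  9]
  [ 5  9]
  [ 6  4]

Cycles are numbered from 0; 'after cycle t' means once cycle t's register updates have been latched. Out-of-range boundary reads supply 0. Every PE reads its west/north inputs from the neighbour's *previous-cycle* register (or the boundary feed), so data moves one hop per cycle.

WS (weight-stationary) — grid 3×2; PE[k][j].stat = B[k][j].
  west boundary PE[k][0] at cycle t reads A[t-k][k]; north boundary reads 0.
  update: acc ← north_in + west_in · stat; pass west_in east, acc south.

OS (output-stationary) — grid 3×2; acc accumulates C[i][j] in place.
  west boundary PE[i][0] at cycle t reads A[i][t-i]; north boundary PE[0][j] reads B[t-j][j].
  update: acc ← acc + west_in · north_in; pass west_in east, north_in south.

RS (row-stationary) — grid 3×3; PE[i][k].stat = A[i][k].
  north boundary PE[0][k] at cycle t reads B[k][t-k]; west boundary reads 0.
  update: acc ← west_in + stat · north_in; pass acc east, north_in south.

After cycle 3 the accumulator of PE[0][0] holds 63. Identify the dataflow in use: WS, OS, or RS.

Under WS (3×2), PE[0][0]:
  0: (0,0).acc=6  regs=<1,6>
  1: (0,0).acc=12  regs=<2,12>
  2: (0,0).acc=54  regs=<9,54>
  3: (0,0).acc=0  regs=<0,0>
Under OS (3×2), PE[0][0]:
  0: (0,0).acc=6  regs=<1,6>
  1: (0,0).acc=51  regs=<9,5>
  2: (0,0).acc=63  regs=<2,6>
  3: (0,0).acc=63  regs=<0,0>
Under RS (3×3), PE[0][0]:
  0: (0,0).acc=6  regs=<6,6>
  1: (0,0).acc=9  regs=<9,9>
  2: (0,0).acc=0  regs=<0,0>
  3: (0,0).acc=0  regs=<0,0>

dataflow = OS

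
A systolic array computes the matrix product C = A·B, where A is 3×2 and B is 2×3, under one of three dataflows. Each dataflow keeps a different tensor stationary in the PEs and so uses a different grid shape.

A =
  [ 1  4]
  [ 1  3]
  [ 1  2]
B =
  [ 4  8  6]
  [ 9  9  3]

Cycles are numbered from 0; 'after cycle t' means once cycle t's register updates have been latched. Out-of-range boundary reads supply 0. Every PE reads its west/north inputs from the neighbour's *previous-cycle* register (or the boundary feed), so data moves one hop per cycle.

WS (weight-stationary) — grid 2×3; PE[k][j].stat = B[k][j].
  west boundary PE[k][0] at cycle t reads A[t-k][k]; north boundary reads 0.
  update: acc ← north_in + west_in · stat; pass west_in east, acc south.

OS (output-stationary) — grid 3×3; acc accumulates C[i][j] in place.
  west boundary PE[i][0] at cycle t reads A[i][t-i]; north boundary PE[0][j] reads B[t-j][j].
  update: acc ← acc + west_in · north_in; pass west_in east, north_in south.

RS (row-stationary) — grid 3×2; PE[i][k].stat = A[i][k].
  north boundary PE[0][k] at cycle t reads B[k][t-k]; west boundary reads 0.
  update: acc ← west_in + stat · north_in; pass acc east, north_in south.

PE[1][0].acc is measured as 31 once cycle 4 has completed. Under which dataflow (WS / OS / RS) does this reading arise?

dataflow = OS

— WS: 2×3; PE[1][0] trace:
  after 0 — PE[1][0] acc=0, pass-E 0, pass-S 0
  after 1 — PE[1][0] acc=40, pass-E 4, pass-S 40
  after 2 — PE[1][0] acc=31, pass-E 3, pass-S 31
  after 3 — PE[1][0] acc=22, pass-E 2, pass-S 22
  after 4 — PE[1][0] acc=0, pass-E 0, pass-S 0
— OS: 3×3; PE[1][0] trace:
  after 0 — PE[1][0] acc=0, pass-E 0, pass-S 0
  after 1 — PE[1][0] acc=4, pass-E 1, pass-S 4
  after 2 — PE[1][0] acc=31, pass-E 3, pass-S 9
  after 3 — PE[1][0] acc=31, pass-E 0, pass-S 0
  after 4 — PE[1][0] acc=31, pass-E 0, pass-S 0
— RS: 3×2; PE[1][0] trace:
  after 0 — PE[1][0] acc=0, pass-E 0, pass-S 0
  after 1 — PE[1][0] acc=4, pass-E 4, pass-S 4
  after 2 — PE[1][0] acc=8, pass-E 8, pass-S 8
  after 3 — PE[1][0] acc=6, pass-E 6, pass-S 6
  after 4 — PE[1][0] acc=0, pass-E 0, pass-S 0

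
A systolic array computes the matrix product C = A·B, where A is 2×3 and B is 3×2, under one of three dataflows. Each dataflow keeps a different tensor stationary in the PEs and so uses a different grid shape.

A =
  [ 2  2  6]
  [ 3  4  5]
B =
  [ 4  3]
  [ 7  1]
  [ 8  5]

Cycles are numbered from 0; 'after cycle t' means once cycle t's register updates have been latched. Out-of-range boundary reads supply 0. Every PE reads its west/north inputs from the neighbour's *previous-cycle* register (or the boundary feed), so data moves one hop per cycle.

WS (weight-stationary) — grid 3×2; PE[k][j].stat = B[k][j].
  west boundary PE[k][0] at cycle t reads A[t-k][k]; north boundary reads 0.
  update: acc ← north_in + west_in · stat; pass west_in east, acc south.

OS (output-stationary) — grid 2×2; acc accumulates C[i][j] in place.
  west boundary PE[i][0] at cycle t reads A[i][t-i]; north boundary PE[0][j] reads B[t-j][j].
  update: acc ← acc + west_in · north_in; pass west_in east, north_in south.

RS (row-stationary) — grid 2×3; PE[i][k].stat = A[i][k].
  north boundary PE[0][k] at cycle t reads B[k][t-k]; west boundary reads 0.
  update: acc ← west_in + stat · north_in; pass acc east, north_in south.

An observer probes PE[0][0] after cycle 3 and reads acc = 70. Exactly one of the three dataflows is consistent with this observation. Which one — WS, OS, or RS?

dataflow = OS

WS [3×2] PE[0][0] across cycles:
  [0] (0,0) acc=8 (h:2 v:8)
  [1] (0,0) acc=12 (h:3 v:12)
  [2] (0,0) acc=0 (h:0 v:0)
  [3] (0,0) acc=0 (h:0 v:0)
OS [2×2] PE[0][0] across cycles:
  [0] (0,0) acc=8 (h:2 v:4)
  [1] (0,0) acc=22 (h:2 v:7)
  [2] (0,0) acc=70 (h:6 v:8)
  [3] (0,0) acc=70 (h:0 v:0)
RS [2×3] PE[0][0] across cycles:
  [0] (0,0) acc=8 (h:8 v:4)
  [1] (0,0) acc=6 (h:6 v:3)
  [2] (0,0) acc=0 (h:0 v:0)
  [3] (0,0) acc=0 (h:0 v:0)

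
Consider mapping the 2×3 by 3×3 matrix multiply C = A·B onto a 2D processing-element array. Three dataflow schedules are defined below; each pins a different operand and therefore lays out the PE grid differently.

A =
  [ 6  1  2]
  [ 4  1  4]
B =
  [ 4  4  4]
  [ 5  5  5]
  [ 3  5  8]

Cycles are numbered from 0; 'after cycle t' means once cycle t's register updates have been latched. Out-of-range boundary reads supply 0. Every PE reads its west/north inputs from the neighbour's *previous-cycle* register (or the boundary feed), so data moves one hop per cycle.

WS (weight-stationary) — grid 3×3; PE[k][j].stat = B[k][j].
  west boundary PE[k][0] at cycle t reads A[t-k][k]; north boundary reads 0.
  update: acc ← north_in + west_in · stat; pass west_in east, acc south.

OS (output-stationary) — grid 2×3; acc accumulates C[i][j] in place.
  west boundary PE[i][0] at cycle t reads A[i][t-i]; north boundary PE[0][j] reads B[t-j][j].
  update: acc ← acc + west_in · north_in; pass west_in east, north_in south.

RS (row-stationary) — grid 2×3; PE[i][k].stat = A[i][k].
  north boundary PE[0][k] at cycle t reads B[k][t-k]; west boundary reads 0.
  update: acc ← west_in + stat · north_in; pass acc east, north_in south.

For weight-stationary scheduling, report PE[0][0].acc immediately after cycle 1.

WS (3×3). Following PE[0][0] plus its west/north inputs:
  @0  [0,0]  acc 24  |  →6  ↓24
  @1  [0,0]  acc 16  |  →4  ↓16

PE[0][0].acc = 16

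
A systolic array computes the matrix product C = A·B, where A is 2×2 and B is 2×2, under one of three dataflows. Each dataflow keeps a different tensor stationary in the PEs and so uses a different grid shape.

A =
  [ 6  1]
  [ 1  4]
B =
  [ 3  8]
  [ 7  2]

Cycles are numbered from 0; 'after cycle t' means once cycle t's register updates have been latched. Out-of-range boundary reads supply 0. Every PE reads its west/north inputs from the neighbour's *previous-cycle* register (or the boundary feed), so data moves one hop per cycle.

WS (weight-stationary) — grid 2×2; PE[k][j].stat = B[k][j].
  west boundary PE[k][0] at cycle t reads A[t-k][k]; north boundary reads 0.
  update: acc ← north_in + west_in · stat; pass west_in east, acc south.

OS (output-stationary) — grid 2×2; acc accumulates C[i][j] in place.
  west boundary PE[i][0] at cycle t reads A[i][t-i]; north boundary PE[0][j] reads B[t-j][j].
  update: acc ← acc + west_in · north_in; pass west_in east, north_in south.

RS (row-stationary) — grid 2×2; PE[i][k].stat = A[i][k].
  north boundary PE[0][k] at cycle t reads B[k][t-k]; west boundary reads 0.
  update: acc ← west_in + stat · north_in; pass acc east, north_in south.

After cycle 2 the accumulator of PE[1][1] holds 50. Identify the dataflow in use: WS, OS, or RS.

WS [2×2] PE[1][1] across cycles:
  [0] (1,1) acc=0 (h:0 v:0)
  [1] (1,1) acc=0 (h:0 v:0)
  [2] (1,1) acc=50 (h:1 v:50)
OS [2×2] PE[1][1] across cycles:
  [0] (1,1) acc=0 (h:0 v:0)
  [1] (1,1) acc=0 (h:0 v:0)
  [2] (1,1) acc=8 (h:1 v:8)
RS [2×2] PE[1][1] across cycles:
  [0] (1,1) acc=0 (h:0 v:0)
  [1] (1,1) acc=0 (h:0 v:0)
  [2] (1,1) acc=31 (h:31 v:7)

dataflow = WS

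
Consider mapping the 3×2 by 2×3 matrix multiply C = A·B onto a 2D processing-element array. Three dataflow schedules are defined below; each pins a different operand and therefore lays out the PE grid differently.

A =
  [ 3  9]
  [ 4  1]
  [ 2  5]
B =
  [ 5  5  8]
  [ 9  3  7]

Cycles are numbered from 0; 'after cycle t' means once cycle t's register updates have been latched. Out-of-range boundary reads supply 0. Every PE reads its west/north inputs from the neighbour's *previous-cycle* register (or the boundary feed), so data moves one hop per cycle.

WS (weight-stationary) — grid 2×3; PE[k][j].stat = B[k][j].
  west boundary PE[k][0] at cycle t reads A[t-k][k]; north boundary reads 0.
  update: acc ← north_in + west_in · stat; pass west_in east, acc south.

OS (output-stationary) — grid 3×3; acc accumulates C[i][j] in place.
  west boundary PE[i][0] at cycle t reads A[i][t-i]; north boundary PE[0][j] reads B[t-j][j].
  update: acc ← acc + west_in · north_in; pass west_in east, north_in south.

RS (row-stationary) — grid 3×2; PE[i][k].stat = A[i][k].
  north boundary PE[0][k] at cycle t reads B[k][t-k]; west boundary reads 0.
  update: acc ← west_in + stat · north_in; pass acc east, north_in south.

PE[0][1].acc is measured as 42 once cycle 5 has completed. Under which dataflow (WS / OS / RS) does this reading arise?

dataflow = OS

Under WS (2×3), PE[0][1]:
  @0  [0,1]  acc 0  |  →0  ↓0
  @1  [0,1]  acc 15  |  →3  ↓15
  @2  [0,1]  acc 20  |  →4  ↓20
  @3  [0,1]  acc 10  |  →2  ↓10
  @4  [0,1]  acc 0  |  →0  ↓0
  @5  [0,1]  acc 0  |  →0  ↓0
Under OS (3×3), PE[0][1]:
  @0  [0,1]  acc 0  |  →0  ↓0
  @1  [0,1]  acc 15  |  →3  ↓5
  @2  [0,1]  acc 42  |  →9  ↓3
  @3  [0,1]  acc 42  |  →0  ↓0
  @4  [0,1]  acc 42  |  →0  ↓0
  @5  [0,1]  acc 42  |  →0  ↓0
Under RS (3×2), PE[0][1]:
  @0  [0,1]  acc 0  |  →0  ↓0
  @1  [0,1]  acc 96  |  →96  ↓9
  @2  [0,1]  acc 42  |  →42  ↓3
  @3  [0,1]  acc 87  |  →87  ↓7
  @4  [0,1]  acc 0  |  →0  ↓0
  @5  [0,1]  acc 0  |  →0  ↓0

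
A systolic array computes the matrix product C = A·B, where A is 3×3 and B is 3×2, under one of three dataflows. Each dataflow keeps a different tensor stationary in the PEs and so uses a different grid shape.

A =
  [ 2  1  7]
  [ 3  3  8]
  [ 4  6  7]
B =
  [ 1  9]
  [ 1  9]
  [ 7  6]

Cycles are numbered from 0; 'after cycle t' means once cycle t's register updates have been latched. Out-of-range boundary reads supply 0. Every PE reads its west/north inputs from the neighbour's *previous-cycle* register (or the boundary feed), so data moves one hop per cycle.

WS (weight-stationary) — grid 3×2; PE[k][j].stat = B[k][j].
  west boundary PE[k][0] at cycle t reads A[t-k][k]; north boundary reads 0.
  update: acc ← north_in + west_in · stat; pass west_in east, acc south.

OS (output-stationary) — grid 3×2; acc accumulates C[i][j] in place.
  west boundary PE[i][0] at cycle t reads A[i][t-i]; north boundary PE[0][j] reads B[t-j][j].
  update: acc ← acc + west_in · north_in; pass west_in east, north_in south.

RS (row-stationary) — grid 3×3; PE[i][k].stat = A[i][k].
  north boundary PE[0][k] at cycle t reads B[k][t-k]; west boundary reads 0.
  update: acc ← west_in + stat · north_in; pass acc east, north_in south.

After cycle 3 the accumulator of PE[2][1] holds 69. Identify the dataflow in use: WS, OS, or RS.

dataflow = WS

WS [3×2] PE[2][1] across cycles:
  c0 r2c1: 0 / 0 / 0
  c1 r2c1: 0 / 0 / 0
  c2 r2c1: 0 / 0 / 0
  c3 r2c1: 69 / 7 / 69
OS [3×2] PE[2][1] across cycles:
  c0 r2c1: 0 / 0 / 0
  c1 r2c1: 0 / 0 / 0
  c2 r2c1: 0 / 0 / 0
  c3 r2c1: 36 / 4 / 9
RS [3×3] PE[2][1] across cycles:
  c0 r2c1: 0 / 0 / 0
  c1 r2c1: 0 / 0 / 0
  c2 r2c1: 0 / 0 / 0
  c3 r2c1: 10 / 10 / 1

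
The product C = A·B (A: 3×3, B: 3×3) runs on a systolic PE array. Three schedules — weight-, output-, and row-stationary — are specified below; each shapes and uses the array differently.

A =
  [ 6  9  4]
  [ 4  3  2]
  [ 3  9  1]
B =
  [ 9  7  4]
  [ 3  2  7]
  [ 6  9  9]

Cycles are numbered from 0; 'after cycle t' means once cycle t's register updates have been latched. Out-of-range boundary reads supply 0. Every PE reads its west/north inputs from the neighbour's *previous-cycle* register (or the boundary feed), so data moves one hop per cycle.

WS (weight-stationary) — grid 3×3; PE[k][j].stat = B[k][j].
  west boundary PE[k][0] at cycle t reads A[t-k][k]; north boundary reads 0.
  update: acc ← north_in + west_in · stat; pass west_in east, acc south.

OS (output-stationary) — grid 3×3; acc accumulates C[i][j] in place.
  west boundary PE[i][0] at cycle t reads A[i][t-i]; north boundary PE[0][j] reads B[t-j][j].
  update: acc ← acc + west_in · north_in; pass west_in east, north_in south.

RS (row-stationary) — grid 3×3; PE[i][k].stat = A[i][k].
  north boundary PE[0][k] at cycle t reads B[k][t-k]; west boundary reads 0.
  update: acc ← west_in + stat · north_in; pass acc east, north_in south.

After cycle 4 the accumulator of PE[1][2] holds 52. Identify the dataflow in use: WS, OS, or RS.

dataflow = RS

— WS: 3×3; PE[1][2] trace:
  @0  [1,2]  acc 0  |  →0  ↓0
  @1  [1,2]  acc 0  |  →0  ↓0
  @2  [1,2]  acc 0  |  →0  ↓0
  @3  [1,2]  acc 87  |  →9  ↓87
  @4  [1,2]  acc 37  |  →3  ↓37
— OS: 3×3; PE[1][2] trace:
  @0  [1,2]  acc 0  |  →0  ↓0
  @1  [1,2]  acc 0  |  →0  ↓0
  @2  [1,2]  acc 0  |  →0  ↓0
  @3  [1,2]  acc 16  |  →4  ↓4
  @4  [1,2]  acc 37  |  →3  ↓7
— RS: 3×3; PE[1][2] trace:
  @0  [1,2]  acc 0  |  →0  ↓0
  @1  [1,2]  acc 0  |  →0  ↓0
  @2  [1,2]  acc 0  |  →0  ↓0
  @3  [1,2]  acc 57  |  →57  ↓6
  @4  [1,2]  acc 52  |  →52  ↓9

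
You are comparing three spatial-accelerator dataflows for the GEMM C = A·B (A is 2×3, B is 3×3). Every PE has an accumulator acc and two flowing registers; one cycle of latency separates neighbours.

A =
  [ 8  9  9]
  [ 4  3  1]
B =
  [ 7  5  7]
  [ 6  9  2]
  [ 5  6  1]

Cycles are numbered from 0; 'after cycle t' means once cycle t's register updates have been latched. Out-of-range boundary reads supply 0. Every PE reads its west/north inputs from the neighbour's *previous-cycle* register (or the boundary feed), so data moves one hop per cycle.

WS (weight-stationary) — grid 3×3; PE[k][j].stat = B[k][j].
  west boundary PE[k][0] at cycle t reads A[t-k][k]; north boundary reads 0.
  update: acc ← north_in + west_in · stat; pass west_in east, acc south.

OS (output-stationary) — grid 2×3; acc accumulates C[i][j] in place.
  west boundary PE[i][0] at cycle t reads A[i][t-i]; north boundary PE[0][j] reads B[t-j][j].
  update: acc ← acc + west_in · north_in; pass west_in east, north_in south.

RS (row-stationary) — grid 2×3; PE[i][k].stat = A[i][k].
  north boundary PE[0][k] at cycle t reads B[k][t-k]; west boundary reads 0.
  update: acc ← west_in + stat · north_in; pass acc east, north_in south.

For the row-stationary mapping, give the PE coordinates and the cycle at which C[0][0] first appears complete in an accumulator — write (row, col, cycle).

RS: C[0][0] accumulates in PE[0][2]:
  t=0 PE[0][2]: acc=0 h=0 v=0
  t=1 PE[0][2]: acc=0 h=0 v=0
  t=2 PE[0][2]: acc=155 h=155 v=5

(row, col, cycle) = (0, 2, 2)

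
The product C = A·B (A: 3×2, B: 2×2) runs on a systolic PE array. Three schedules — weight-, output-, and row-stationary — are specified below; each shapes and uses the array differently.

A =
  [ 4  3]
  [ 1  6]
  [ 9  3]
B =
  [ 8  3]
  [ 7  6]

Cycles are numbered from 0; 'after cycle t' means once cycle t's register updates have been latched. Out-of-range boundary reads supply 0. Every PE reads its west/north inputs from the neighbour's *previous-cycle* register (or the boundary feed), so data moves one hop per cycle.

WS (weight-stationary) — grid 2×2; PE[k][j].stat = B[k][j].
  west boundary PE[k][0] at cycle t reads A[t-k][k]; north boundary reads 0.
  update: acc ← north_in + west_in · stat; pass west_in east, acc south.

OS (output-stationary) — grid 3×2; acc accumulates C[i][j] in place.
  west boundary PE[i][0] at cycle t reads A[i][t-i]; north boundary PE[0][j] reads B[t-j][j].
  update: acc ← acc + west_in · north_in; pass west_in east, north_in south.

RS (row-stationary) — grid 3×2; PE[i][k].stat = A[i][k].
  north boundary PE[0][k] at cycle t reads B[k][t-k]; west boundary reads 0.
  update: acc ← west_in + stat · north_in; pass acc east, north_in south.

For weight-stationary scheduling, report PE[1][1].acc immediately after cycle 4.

WS 2×2: PE[1][1] cycle-by-cycle (with neighbour feeds):
  cycle 0: PE[0][1] → acc 0, east 0, south 0
  cycle 0: PE[1][0] → acc 0, east 0, south 0
  cycle 0: PE[1][1] → acc 0, east 0, south 0
  cycle 1: PE[0][1] → acc 12, east 4, south 12
  cycle 1: PE[1][0] → acc 53, east 3, south 53
  cycle 1: PE[1][1] → acc 0, east 0, south 0
  cycle 2: PE[0][1] → acc 3, east 1, south 3
  cycle 2: PE[1][0] → acc 50, east 6, south 50
  cycle 2: PE[1][1] → acc 30, east 3, south 30
  cycle 3: PE[0][1] → acc 27, east 9, south 27
  cycle 3: PE[1][0] → acc 93, east 3, south 93
  cycle 3: PE[1][1] → acc 39, east 6, south 39
  cycle 4: PE[0][1] → acc 0, east 0, south 0
  cycle 4: PE[1][0] → acc 0, east 0, south 0
  cycle 4: PE[1][1] → acc 45, east 3, south 45

PE[1][1].acc = 45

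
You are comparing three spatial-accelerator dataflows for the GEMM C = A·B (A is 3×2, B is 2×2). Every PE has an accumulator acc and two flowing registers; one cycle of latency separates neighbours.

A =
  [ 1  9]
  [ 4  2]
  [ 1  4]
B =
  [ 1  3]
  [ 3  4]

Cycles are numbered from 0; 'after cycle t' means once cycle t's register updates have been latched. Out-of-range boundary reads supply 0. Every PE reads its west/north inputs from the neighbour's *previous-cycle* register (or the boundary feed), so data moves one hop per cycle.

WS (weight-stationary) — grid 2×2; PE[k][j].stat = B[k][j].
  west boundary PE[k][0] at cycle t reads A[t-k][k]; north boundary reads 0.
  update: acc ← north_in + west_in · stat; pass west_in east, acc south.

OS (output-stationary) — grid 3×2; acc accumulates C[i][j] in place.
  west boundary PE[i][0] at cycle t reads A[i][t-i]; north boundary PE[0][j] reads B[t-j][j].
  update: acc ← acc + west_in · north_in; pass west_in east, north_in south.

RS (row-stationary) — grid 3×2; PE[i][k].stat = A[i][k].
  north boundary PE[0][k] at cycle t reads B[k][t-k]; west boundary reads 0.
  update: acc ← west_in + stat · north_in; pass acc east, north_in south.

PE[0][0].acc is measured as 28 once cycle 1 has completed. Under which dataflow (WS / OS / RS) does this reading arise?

dataflow = OS

— WS: 2×2; PE[0][0] trace:
  after 0 — PE[0][0] acc=1, pass-E 1, pass-S 1
  after 1 — PE[0][0] acc=4, pass-E 4, pass-S 4
— OS: 3×2; PE[0][0] trace:
  after 0 — PE[0][0] acc=1, pass-E 1, pass-S 1
  after 1 — PE[0][0] acc=28, pass-E 9, pass-S 3
— RS: 3×2; PE[0][0] trace:
  after 0 — PE[0][0] acc=1, pass-E 1, pass-S 1
  after 1 — PE[0][0] acc=3, pass-E 3, pass-S 3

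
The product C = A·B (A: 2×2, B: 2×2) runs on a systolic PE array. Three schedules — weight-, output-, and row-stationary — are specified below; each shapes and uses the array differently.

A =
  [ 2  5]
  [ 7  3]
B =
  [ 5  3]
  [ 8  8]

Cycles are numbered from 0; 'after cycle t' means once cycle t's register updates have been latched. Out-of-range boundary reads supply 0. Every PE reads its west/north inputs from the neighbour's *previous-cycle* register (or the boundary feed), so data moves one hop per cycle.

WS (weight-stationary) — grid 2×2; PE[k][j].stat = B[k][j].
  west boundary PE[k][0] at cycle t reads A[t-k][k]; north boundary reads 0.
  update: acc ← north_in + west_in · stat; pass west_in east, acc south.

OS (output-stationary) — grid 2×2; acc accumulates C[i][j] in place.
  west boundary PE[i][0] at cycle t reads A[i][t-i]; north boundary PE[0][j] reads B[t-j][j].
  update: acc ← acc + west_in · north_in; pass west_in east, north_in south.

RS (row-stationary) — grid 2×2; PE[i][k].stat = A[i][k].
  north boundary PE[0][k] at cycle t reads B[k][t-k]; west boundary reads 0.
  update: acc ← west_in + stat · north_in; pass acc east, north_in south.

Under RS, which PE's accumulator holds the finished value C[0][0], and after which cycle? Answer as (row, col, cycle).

(row, col, cycle) = (0, 1, 1)

RS: C[0][0] accumulates in PE[0][1]:
  cycle 0: PE[0][1] → acc 0, east 0, south 0
  cycle 1: PE[0][1] → acc 50, east 50, south 8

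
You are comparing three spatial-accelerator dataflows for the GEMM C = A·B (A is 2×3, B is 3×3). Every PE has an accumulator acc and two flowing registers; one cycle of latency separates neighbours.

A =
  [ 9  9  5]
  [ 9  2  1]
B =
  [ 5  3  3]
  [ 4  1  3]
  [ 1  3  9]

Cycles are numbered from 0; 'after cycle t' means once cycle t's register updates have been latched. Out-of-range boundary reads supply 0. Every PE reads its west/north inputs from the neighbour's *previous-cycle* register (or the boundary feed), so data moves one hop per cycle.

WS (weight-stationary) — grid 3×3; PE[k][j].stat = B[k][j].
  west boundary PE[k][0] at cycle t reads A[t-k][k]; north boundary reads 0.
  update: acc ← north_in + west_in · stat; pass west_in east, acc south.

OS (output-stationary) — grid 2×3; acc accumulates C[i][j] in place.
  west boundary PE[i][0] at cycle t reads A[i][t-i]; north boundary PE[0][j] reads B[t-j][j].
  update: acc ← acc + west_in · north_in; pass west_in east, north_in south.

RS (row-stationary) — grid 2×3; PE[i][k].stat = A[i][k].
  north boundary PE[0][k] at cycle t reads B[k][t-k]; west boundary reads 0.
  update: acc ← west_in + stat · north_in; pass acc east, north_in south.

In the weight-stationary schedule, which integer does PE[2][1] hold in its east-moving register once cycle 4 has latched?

register = 1

Tracing WS — 3×3 array, target PE[2][1]:
  t=0 PE[1][1]: acc=0 h=0 v=0
  t=0 PE[2][0]: acc=0 h=0 v=0
  t=0 PE[2][1]: acc=0 h=0 v=0
  t=1 PE[1][1]: acc=0 h=0 v=0
  t=1 PE[2][0]: acc=0 h=0 v=0
  t=1 PE[2][1]: acc=0 h=0 v=0
  t=2 PE[1][1]: acc=36 h=9 v=36
  t=2 PE[2][0]: acc=86 h=5 v=86
  t=2 PE[2][1]: acc=0 h=0 v=0
  t=3 PE[1][1]: acc=29 h=2 v=29
  t=3 PE[2][0]: acc=54 h=1 v=54
  t=3 PE[2][1]: acc=51 h=5 v=51
  t=4 PE[1][1]: acc=0 h=0 v=0
  t=4 PE[2][0]: acc=0 h=0 v=0
  t=4 PE[2][1]: acc=32 h=1 v=32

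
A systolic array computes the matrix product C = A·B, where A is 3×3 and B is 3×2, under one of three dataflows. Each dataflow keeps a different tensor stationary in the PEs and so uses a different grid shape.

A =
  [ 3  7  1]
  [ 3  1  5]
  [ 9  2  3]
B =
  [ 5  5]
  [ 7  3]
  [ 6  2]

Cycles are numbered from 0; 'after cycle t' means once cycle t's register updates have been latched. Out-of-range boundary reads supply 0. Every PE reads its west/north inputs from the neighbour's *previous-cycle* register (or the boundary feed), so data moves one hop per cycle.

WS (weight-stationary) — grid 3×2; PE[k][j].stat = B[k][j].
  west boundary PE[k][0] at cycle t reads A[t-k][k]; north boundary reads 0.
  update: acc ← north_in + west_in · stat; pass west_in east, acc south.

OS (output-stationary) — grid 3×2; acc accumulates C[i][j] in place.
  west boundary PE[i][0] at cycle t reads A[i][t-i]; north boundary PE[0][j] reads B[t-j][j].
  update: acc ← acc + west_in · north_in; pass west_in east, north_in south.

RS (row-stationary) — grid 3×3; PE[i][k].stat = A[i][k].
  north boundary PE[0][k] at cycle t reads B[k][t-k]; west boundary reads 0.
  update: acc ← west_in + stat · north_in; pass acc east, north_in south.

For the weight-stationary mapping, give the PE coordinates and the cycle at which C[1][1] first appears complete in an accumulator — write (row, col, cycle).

WS — PE[2][1] is where C[1][1] collects:
  0: (2,1).acc=0  regs=<0,0>
  1: (2,1).acc=0  regs=<0,0>
  2: (2,1).acc=0  regs=<0,0>
  3: (2,1).acc=38  regs=<1,38>
  4: (2,1).acc=28  regs=<5,28>

(row, col, cycle) = (2, 1, 4)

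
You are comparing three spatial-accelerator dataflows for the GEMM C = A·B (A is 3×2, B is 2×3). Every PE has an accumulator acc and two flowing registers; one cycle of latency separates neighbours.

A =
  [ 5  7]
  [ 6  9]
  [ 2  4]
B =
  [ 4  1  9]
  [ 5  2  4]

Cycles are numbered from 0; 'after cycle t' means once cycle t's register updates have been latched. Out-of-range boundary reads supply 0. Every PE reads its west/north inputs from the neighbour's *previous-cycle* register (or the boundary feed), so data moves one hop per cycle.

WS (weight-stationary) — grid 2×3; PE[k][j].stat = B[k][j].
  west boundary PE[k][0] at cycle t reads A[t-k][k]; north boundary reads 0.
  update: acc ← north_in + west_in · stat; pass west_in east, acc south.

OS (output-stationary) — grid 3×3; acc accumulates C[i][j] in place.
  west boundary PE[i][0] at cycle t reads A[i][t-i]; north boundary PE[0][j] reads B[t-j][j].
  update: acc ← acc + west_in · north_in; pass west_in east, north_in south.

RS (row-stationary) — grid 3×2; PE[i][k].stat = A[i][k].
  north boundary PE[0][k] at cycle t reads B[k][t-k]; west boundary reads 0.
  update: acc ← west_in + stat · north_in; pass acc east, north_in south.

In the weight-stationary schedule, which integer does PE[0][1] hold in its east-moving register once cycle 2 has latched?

WS (2×3). Following PE[0][1] plus its west/north inputs:
  step 0 · PE0,0: acc=20; fwd→5 fwd↓20
  step 0 · PE0,1: acc=0; fwd→0 fwd↓0
  step 1 · PE0,0: acc=24; fwd→6 fwd↓24
  step 1 · PE0,1: acc=5; fwd→5 fwd↓5
  step 2 · PE0,0: acc=8; fwd→2 fwd↓8
  step 2 · PE0,1: acc=6; fwd→6 fwd↓6

register = 6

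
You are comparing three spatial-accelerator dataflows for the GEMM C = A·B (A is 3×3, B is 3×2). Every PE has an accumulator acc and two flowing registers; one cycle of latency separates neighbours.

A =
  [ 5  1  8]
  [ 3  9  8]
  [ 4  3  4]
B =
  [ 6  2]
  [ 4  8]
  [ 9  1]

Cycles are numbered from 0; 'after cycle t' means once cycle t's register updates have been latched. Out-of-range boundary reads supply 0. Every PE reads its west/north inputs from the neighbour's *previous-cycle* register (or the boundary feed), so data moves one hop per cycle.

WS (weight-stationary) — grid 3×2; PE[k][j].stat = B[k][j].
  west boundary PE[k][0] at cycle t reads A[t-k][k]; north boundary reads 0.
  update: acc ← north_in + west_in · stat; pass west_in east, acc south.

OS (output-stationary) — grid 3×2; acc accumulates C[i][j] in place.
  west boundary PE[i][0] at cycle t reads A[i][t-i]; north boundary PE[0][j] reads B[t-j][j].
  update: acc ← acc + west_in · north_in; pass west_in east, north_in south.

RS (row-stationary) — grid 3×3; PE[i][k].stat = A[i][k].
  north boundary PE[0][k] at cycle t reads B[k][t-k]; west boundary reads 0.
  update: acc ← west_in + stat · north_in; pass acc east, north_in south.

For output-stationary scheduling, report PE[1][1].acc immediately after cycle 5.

PE[1][1].acc = 86

OS 3×2: PE[1][1] cycle-by-cycle (with neighbour feeds):
  cycle 0: PE[0][1] → acc 0, east 0, south 0
  cycle 0: PE[1][0] → acc 0, east 0, south 0
  cycle 0: PE[1][1] → acc 0, east 0, south 0
  cycle 1: PE[0][1] → acc 10, east 5, south 2
  cycle 1: PE[1][0] → acc 18, east 3, south 6
  cycle 1: PE[1][1] → acc 0, east 0, south 0
  cycle 2: PE[0][1] → acc 18, east 1, south 8
  cycle 2: PE[1][0] → acc 54, east 9, south 4
  cycle 2: PE[1][1] → acc 6, east 3, south 2
  cycle 3: PE[0][1] → acc 26, east 8, south 1
  cycle 3: PE[1][0] → acc 126, east 8, south 9
  cycle 3: PE[1][1] → acc 78, east 9, south 8
  cycle 4: PE[0][1] → acc 26, east 0, south 0
  cycle 4: PE[1][0] → acc 126, east 0, south 0
  cycle 4: PE[1][1] → acc 86, east 8, south 1
  cycle 5: PE[0][1] → acc 26, east 0, south 0
  cycle 5: PE[1][0] → acc 126, east 0, south 0
  cycle 5: PE[1][1] → acc 86, east 0, south 0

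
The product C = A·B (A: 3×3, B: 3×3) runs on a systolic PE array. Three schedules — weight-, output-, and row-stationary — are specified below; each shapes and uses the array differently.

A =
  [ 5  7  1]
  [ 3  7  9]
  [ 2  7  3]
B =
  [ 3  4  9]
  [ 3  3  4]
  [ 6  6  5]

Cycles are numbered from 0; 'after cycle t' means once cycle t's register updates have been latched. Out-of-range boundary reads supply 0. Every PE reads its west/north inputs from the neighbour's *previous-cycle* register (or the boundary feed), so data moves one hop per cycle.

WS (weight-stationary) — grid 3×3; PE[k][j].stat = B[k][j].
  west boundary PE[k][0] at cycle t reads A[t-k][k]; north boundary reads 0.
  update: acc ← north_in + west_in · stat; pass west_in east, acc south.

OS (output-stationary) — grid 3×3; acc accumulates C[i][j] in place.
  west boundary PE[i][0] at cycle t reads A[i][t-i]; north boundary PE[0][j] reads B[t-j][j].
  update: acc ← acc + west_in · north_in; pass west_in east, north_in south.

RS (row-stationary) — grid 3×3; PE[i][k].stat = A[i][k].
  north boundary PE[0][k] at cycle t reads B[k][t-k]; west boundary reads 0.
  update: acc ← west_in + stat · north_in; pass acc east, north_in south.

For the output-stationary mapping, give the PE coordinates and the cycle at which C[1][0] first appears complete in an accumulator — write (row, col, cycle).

(row, col, cycle) = (1, 0, 3)

OS — PE[1][0] is where C[1][0] collects:
  cycle 0: PE[1][0] → acc 0, east 0, south 0
  cycle 1: PE[1][0] → acc 9, east 3, south 3
  cycle 2: PE[1][0] → acc 30, east 7, south 3
  cycle 3: PE[1][0] → acc 84, east 9, south 6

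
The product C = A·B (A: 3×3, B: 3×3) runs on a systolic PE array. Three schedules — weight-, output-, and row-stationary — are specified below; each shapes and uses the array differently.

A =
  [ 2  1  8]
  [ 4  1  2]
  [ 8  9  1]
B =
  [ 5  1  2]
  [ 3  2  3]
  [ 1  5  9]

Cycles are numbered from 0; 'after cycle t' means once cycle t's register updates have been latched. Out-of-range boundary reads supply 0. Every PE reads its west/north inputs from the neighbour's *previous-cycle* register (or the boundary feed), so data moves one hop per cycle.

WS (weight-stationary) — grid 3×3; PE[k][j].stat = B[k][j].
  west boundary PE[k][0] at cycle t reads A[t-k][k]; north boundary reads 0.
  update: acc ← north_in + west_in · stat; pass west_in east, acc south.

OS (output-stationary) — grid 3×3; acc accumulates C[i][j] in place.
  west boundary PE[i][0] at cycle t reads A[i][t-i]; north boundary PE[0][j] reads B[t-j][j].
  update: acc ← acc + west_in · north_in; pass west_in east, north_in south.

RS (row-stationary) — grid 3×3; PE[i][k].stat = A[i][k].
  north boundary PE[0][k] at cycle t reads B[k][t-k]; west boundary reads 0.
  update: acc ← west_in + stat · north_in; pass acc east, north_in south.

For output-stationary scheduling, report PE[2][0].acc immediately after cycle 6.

PE[2][0].acc = 68

OS (3×3). Following PE[2][0] plus its west/north inputs:
  [0] (1,0) acc=0 (h:0 v:0)
  [0] (2,0) acc=0 (h:0 v:0)
  [1] (1,0) acc=20 (h:4 v:5)
  [1] (2,0) acc=0 (h:0 v:0)
  [2] (1,0) acc=23 (h:1 v:3)
  [2] (2,0) acc=40 (h:8 v:5)
  [3] (1,0) acc=25 (h:2 v:1)
  [3] (2,0) acc=67 (h:9 v:3)
  [4] (1,0) acc=25 (h:0 v:0)
  [4] (2,0) acc=68 (h:1 v:1)
  [5] (1,0) acc=25 (h:0 v:0)
  [5] (2,0) acc=68 (h:0 v:0)
  [6] (1,0) acc=25 (h:0 v:0)
  [6] (2,0) acc=68 (h:0 v:0)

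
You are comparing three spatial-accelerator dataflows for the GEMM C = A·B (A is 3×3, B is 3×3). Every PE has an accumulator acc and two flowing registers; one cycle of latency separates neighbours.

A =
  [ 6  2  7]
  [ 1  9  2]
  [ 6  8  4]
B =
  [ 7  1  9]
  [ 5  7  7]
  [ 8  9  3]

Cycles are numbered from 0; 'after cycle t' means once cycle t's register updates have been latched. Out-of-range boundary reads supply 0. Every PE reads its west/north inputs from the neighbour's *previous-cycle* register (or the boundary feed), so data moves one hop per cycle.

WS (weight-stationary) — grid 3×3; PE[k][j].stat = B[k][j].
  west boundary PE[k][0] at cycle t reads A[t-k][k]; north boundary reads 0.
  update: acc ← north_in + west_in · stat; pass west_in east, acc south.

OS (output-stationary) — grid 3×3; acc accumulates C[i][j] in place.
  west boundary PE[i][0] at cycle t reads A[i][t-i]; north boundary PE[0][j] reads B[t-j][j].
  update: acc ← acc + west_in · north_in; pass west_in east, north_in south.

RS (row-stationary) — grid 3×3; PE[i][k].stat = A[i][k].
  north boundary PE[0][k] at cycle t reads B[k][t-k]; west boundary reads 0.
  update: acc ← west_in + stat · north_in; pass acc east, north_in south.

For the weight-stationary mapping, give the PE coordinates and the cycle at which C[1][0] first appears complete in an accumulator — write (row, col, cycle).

Under WS, C[1][0] lands at PE[2][0]:
  c0 r2c0: 0 / 0 / 0
  c1 r2c0: 0 / 0 / 0
  c2 r2c0: 108 / 7 / 108
  c3 r2c0: 68 / 2 / 68

(row, col, cycle) = (2, 0, 3)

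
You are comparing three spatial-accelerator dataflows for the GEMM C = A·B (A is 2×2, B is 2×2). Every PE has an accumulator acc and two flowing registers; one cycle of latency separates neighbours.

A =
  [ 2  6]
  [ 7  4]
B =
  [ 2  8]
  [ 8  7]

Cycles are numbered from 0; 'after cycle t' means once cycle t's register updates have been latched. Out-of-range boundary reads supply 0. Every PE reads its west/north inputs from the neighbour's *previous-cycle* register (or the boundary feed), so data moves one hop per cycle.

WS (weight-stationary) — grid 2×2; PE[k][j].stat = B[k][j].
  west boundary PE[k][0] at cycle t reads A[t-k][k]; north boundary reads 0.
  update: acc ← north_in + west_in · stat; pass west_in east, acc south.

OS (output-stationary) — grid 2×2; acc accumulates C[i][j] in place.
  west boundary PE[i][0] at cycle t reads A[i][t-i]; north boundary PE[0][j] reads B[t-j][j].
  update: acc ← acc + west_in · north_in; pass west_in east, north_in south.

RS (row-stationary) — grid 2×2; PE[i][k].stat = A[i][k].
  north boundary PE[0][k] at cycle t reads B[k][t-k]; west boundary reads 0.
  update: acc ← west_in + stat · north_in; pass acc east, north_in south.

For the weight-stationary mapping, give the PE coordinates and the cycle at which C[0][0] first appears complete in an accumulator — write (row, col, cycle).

Under WS, C[0][0] lands at PE[1][0]:
  [0] (1,0) acc=0 (h:0 v:0)
  [1] (1,0) acc=52 (h:6 v:52)

(row, col, cycle) = (1, 0, 1)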